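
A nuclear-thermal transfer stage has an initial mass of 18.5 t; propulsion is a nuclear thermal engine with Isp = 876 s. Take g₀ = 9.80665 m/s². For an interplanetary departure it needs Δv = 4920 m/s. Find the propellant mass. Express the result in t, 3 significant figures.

v_e = Isp · g₀ = 876 × 9.80665 = 8590.6 m/s.
Using Δv = v_e ln(m₀/m_f): m₀/m_f = exp(Δv / v_e) = exp(4920 / 8590.6) = exp(0.5727) = 1.7731.
m_f = 18.5 / 1.7731 = 10.4337 t, so propellant = m₀ − m_f = 18.5 − 10.4337 = 8.0663 t.

propellant mass ≈ 8.07 t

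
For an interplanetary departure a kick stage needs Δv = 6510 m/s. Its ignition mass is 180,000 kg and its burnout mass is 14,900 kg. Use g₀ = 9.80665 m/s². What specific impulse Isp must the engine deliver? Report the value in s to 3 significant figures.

Isp ≈ 266 s

ln(m₀/m_f) = ln(180000/14900) = ln(12.08) = 2.4916.
Rocket equation: v_e = Δv / ln(m₀/m_f) = 6510 / 2.4916 = 2612.8 m/s.
Isp = v_e / g₀ = 2612.8 / 9.80665 = 266.4 s.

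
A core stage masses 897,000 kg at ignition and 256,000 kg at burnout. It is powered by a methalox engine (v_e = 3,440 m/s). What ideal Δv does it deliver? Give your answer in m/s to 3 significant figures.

Rocket equation: Δv = v_e · ln(m₀/m_f) = 3440.0 × ln(3.504) = 3440.0 × 1.2539 ≈ 4313.3 m/s.

Δv ≈ 4310 m/s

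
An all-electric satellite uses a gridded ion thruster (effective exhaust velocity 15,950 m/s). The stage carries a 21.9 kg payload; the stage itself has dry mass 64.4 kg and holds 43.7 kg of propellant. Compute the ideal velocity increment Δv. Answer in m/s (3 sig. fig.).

m₀ = payload + dry + propellant = 21.9 + 64.4 + 43.7 = 130 kg.
m_f = payload + dry = 21.9 + 64.4 = 86.3 kg.
By the Tsiolkovsky rocket equation, Δv = v_e · ln(m₀/m_f) = 15950.0 × ln(1.506) = 15950.0 × 0.4097 ≈ 6534.8 m/s.

Δv ≈ 6530 m/s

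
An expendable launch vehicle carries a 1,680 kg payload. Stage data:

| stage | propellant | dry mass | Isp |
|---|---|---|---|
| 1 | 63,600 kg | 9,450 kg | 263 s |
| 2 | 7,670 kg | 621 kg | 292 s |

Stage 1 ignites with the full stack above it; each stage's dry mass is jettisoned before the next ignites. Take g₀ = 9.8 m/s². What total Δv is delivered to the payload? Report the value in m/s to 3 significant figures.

Δv ≈ 7940 m/s

Ignition mass of stage 1 = 63,600+9,450 + 7,670+621 + 1,680 = 83,021 kg.
Stage 1: m₀ = 83,021 kg, m_f = 83,021 − 63,600 = 19,421 kg; Δv = 263×9.8×ln(4.275) = 2577.4×1.4527 ≈ 3744 m/s.
Stage 2: m₀ = 9,971 kg, m_f = 9,971 − 7,670 = 2,301 kg; Δv = 292×9.8×ln(4.333) = 2861.6×1.4663 ≈ 4196 m/s.
Total Δv = 3744 + 4196 = 7940 m/s.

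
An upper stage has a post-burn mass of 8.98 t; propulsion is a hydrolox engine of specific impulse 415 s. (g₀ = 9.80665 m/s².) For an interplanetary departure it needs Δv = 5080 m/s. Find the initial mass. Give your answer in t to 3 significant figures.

v_e = Isp · g₀ = 415 × 9.80665 = 4069.8 m/s.
m₀/m_f = exp(Δv / v_e) = exp(5080 / 4069.8) = exp(1.2482) = 3.4842.
m₀ = m_f × 3.4842 = 8.98 × 3.4842 = 31.2881 t.

initial mass ≈ 31.3 t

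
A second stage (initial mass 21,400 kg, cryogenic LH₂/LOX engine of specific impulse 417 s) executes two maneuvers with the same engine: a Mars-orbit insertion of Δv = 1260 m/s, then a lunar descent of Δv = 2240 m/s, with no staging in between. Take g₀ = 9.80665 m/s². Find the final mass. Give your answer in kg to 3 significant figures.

v_e = Isp · g₀ = 417 × 9.80665 = 4089.4 m/s.
After the first burn: m = 21400 × exp(−1260/4089.4) = 21400 × 0.73483 = 15,725.4 kg.
After the second burn: m = 15,725.4 × exp(−2240/4089.4) = 15,725.4 × 0.57824 = 9,093.06 kg.

final mass ≈ 9090 kg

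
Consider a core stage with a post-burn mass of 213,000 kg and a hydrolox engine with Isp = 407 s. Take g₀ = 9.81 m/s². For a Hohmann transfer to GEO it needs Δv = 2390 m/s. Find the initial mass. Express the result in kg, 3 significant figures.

initial mass ≈ 388000 kg

v_e = Isp · g₀ = 407 × 9.81 = 3992.7 m/s.
By the Tsiolkovsky rocket equation, m₀/m_f = exp(Δv / v_e) = exp(2390 / 3992.7) = exp(0.5986) = 1.8196.
m₀ = m_f × 1.8196 = 213,000 × 1.8196 = 387,575 kg.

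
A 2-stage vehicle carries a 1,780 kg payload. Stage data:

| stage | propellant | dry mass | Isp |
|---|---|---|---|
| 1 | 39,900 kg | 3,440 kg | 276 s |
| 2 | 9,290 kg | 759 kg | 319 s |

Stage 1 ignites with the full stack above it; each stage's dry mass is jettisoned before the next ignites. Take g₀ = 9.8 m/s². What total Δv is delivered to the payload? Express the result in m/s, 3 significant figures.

Ignition mass of stage 1 = 39,900+3,440 + 9,290+759 + 1,780 = 55,169 kg.
Stage 1: m₀ = 55,169 kg, m_f = 55,169 − 39,900 = 15,269 kg; Δv = 276×9.8×ln(3.613) = 2704.8×1.2846 ≈ 3475 m/s.
Stage 2: m₀ = 11,829 kg, m_f = 11,829 − 9,290 = 2,539 kg; Δv = 319×9.8×ln(4.659) = 3126.2×1.5388 ≈ 4811 m/s.
Total Δv = 3475 + 4811 = 8286 m/s.

Δv ≈ 8290 m/s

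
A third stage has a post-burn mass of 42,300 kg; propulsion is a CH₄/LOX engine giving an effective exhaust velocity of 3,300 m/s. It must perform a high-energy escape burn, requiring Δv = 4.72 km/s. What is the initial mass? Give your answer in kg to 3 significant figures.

initial mass ≈ 177000 kg

m₀/m_f = exp(Δv / v_e) = exp(4720 / 3300.0) = exp(1.4303) = 4.1800.
m₀ = m_f × 4.1800 = 42,300 × 4.1800 = 176,814 kg.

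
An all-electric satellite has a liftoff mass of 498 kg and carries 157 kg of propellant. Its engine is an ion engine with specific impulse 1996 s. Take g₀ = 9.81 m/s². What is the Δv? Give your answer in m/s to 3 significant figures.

v_e = Isp · g₀ = 1996 × 9.81 = 19580.8 m/s.
m_f = m₀ − m_prop = 498 − 157 = 341 kg.
Δv = v_e · ln(m₀/m_f) = 19580.8 × ln(1.46) = 19580.8 × 0.3787 ≈ 7415.6 m/s.

Δv ≈ 7420 m/s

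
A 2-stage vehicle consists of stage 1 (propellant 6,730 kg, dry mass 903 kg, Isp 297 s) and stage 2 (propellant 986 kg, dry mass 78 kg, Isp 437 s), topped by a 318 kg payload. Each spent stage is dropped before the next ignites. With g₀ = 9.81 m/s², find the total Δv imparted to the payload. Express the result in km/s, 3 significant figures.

Δv ≈ 9.36 km/s

Ignition mass of stage 1 = 6,730+903 + 986+78 + 318 = 9,015 kg.
Stage 1: m₀ = 9,015 kg, m_f = 9,015 − 6,730 = 2,285 kg; Δv = 297×9.81×ln(3.945) = 2913.6×1.3725 ≈ 3999 m/s.
Stage 2: m₀ = 1,382 kg, m_f = 1,382 − 986 = 396 kg; Δv = 437×9.81×ln(3.49) = 4287.0×1.2499 ≈ 5358 m/s.
Total Δv = 3999 + 5358 = 9357 m/s.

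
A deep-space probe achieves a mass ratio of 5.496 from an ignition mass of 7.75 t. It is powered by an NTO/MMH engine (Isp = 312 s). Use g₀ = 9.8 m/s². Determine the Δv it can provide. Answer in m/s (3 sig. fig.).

Δv ≈ 5210 m/s

v_e = Isp · g₀ = 312 × 9.8 = 3057.6 m/s.
By the Tsiolkovsky rocket equation, Δv = v_e · ln(5.496) = 3057.6 × 1.7040 ≈ 5210.2 m/s.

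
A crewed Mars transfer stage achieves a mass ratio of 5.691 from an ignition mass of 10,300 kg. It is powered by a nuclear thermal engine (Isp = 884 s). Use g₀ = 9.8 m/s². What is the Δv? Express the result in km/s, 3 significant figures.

v_e = Isp · g₀ = 884 × 9.8 = 8663.2 m/s.
Δv = v_e · ln(5.691) = 8663.2 × 1.7389 ≈ 15064.3 m/s.

Δv ≈ 15.1 km/s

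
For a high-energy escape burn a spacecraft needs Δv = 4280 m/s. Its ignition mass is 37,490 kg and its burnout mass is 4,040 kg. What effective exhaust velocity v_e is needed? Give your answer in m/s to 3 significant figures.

v_e ≈ 1920 m/s

ln(m₀/m_f) = ln(37490/4040) = ln(9.28) = 2.2278.
v_e = Δv / ln(m₀/m_f) = 4280 / 2.2278 = 1921.2 m/s.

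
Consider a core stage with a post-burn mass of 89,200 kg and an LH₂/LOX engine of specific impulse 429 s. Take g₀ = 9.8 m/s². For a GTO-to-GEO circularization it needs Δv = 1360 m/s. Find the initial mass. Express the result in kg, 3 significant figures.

initial mass ≈ 123000 kg

v_e = Isp · g₀ = 429 × 9.8 = 4204.2 m/s.
Rocket equation: m₀/m_f = exp(Δv / v_e) = exp(1360 / 4204.2) = exp(0.3235) = 1.3819.
m₀ = m_f × 1.3819 = 89,200 × 1.3819 = 123,265 kg.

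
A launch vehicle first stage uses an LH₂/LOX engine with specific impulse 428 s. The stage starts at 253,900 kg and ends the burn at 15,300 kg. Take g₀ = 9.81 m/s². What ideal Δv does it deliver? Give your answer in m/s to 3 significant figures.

v_e = Isp · g₀ = 428 × 9.81 = 4198.7 m/s.
Δv = v_e · ln(m₀/m_f) = 4198.7 × ln(16.59) = 4198.7 × 2.8091 ≈ 11794.5 m/s.

Δv ≈ 11800 m/s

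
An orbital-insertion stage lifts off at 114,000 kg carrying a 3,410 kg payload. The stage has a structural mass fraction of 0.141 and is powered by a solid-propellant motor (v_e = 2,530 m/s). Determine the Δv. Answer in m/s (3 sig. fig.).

Δv ≈ 4530 m/s

Stage wet mass = m₀ − payload = 114,000 − 3,410 = 110,590 kg.
Stage dry mass = ε × stage wet mass = 0.141 × 110,590 = 15,593.2 kg.
Burnout mass m_f = stage dry + payload = 15,593.2 + 3,410 = 19,003.2 kg.
By the Tsiolkovsky rocket equation, Δv = v_e · ln(114,000/19,003.2) = 2530.0 × ln(5.999) = 2530.0 × 1.7916 ≈ 4533 m/s.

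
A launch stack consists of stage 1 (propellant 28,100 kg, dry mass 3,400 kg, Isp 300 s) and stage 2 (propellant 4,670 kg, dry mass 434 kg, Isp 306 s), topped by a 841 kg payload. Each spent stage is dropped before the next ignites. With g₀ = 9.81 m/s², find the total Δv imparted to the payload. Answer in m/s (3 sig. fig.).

Ignition mass of stage 1 = 28,100+3,400 + 4,670+434 + 841 = 37,445 kg.
Stage 1: m₀ = 37,445 kg, m_f = 37,445 − 28,100 = 9,345 kg; Δv = 300×9.81×ln(4.007) = 2943.0×1.3880 ≈ 4085 m/s.
Stage 2: m₀ = 5,945 kg, m_f = 5,945 − 4,670 = 1,275 kg; Δv = 306×9.81×ln(4.663) = 3001.9×1.5396 ≈ 4622 m/s.
Total Δv = 4085 + 4622 = 8707 m/s.

Δv ≈ 8710 m/s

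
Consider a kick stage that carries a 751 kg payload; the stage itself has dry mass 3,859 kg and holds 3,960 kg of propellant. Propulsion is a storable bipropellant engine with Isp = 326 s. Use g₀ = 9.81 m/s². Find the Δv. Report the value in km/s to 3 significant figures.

v_e = Isp · g₀ = 326 × 9.81 = 3198.1 m/s.
m₀ = payload + dry + propellant = 751 + 3,859 + 3,960 = 8,570 kg.
m_f = payload + dry = 751 + 3,859 = 4,610 kg.
From the ideal rocket equation, Δv = v_e · ln(m₀/m_f) = 3198.1 × ln(1.859) = 3198.1 × 0.6200 ≈ 1982.9 m/s.

Δv ≈ 1.98 km/s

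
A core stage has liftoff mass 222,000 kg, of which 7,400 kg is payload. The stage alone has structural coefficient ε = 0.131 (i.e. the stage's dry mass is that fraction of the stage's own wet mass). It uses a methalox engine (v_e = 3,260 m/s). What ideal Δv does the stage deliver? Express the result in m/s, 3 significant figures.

Δv ≈ 5970 m/s

Stage wet mass = m₀ − payload = 222,000 − 7,400 = 214,600 kg.
Stage dry mass = ε × stage wet mass = 0.131 × 214,600 = 28,112.6 kg.
Burnout mass m_f = stage dry + payload = 28,112.6 + 7,400 = 35,512.6 kg.
Δv = v_e · ln(222,000/35,512.6) = 3260.0 × ln(6.251) = 3260.0 × 1.8328 ≈ 5975 m/s.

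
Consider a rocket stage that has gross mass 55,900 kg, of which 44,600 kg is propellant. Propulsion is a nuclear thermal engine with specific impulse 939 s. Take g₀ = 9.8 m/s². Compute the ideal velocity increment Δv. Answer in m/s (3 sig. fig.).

v_e = Isp · g₀ = 939 × 9.8 = 9202.2 m/s.
m_f = m₀ − m_prop = 55,900 − 44,600 = 11,300 kg.
From the ideal rocket equation, Δv = v_e · ln(m₀/m_f) = 9202.2 × ln(4.947) = 9202.2 × 1.5988 ≈ 14712.1 m/s.

Δv ≈ 14700 m/s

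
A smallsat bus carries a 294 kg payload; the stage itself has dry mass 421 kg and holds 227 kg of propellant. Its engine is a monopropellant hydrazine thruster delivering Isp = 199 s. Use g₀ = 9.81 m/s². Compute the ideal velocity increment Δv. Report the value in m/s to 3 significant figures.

Δv ≈ 538 m/s

v_e = Isp · g₀ = 199 × 9.81 = 1952.2 m/s.
m₀ = payload + dry + propellant = 294 + 421 + 227 = 942 kg.
m_f = payload + dry = 294 + 421 = 715 kg.
By the Tsiolkovsky rocket equation, Δv = v_e · ln(m₀/m_f) = 1952.2 × ln(1.317) = 1952.2 × 0.2757 ≈ 538.3 m/s.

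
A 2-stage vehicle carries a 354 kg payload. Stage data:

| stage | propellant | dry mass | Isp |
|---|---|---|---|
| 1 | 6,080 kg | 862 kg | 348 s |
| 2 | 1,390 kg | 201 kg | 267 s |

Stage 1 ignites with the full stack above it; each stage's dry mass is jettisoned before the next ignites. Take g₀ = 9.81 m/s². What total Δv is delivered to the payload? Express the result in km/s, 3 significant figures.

Δv ≈ 7.22 km/s

Ignition mass of stage 1 = 6,080+862 + 1,390+201 + 354 = 8,887 kg.
Stage 1: m₀ = 8,887 kg, m_f = 8,887 − 6,080 = 2,807 kg; Δv = 348×9.81×ln(3.166) = 3413.9×1.1525 ≈ 3934 m/s.
Stage 2: m₀ = 1,945 kg, m_f = 1,945 − 1,390 = 555 kg; Δv = 267×9.81×ln(3.505) = 2619.3×1.2540 ≈ 3285 m/s.
Total Δv = 3934 + 3285 = 7219 m/s.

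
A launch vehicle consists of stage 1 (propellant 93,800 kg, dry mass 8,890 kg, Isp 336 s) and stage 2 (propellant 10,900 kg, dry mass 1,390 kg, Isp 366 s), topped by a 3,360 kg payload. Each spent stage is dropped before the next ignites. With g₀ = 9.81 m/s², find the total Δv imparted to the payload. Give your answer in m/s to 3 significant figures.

Ignition mass of stage 1 = 93,800+8,890 + 10,900+1,390 + 3,360 = 118,340 kg.
Stage 1: m₀ = 118,340 kg, m_f = 118,340 − 93,800 = 24,540 kg; Δv = 336×9.81×ln(4.822) = 3296.2×1.5733 ≈ 5186 m/s.
Stage 2: m₀ = 15,650 kg, m_f = 15,650 − 10,900 = 4,750 kg; Δv = 366×9.81×ln(3.295) = 3590.5×1.1923 ≈ 4281 m/s.
Total Δv = 5186 + 4281 = 9467 m/s.

Δv ≈ 9470 m/s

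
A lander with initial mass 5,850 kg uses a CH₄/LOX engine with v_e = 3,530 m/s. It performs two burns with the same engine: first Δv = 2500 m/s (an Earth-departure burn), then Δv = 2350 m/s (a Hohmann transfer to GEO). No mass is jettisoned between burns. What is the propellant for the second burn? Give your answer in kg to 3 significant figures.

After the first burn: m = 5850 × exp(−2500/3530.0) = 5850 × 0.49252 = 2,881.24 kg.
After the second burn: m = 2,881.24 × exp(−2350/3530.0) = 2,881.24 × 0.51390 = 1,480.67 kg.
Second-burn propellant = 2,881.24 − 1,480.67 = 1,400.57 kg.

propellant for the second burn ≈ 1400 kg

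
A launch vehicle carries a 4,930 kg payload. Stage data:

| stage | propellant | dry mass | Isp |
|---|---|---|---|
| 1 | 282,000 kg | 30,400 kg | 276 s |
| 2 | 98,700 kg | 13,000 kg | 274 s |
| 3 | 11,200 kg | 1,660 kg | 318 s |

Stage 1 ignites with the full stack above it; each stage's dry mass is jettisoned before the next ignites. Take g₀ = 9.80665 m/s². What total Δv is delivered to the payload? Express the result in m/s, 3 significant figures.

Δv ≈ 9710 m/s

Ignition mass of stage 1 = 282,000+30,400 + 98,700+13,000 + 11,200+1,660 + 4,930 = 441,890 kg.
Stage 1: m₀ = 441,890 kg, m_f = 441,890 − 282,000 = 159,890 kg; Δv = 276×9.80665×ln(2.764) = 2706.6×1.0166 ≈ 2751 m/s.
Stage 2: m₀ = 129,490 kg, m_f = 129,490 − 98,700 = 30,790 kg; Δv = 274×9.80665×ln(4.206) = 2687.0×1.4364 ≈ 3860 m/s.
Stage 3: m₀ = 17,790 kg, m_f = 17,790 − 11,200 = 6,590 kg; Δv = 318×9.80665×ln(2.7) = 3118.5×0.9931 ≈ 3097 m/s.
Total Δv = 2751 + 3860 + 3097 = 9708 m/s.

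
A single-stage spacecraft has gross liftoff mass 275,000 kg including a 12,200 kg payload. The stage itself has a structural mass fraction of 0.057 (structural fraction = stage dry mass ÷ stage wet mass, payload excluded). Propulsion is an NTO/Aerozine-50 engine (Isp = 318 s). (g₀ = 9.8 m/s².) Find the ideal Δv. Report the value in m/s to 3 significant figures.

Δv ≈ 7210 m/s

Stage wet mass = m₀ − payload = 275,000 − 12,200 = 262,800 kg.
Stage dry mass = ε × stage wet mass = 0.057 × 262,800 = 14,979.6 kg.
Burnout mass m_f = stage dry + payload = 14,979.6 + 12,200 = 27,179.6 kg.
v_e = Isp · g₀ = 318 × 9.8 = 3116.4 m/s.
Δv = v_e · ln(275,000/27,179.6) = 3116.4 × ln(10.12) = 3116.4 × 2.3143 ≈ 7212 m/s.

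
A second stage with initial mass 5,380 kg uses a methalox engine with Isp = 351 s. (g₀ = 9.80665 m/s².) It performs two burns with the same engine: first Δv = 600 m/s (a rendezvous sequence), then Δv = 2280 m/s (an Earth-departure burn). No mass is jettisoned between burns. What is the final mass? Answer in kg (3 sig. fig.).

final mass ≈ 2330 kg

v_e = Isp · g₀ = 351 × 9.80665 = 3442.1 m/s.
After the first burn: m = 5380 × exp(−600/3442.1) = 5380 × 0.84004 = 4,519.42 kg.
After the second burn: m = 4,519.42 × exp(−2280/3442.1) = 4,519.42 × 0.51562 = 2,330.3 kg.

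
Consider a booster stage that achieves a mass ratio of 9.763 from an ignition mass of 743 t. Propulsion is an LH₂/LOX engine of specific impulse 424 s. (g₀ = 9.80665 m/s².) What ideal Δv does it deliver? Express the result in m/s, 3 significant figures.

Δv ≈ 9470 m/s

v_e = Isp · g₀ = 424 × 9.80665 = 4158.0 m/s.
Δv = v_e · ln(9.763) = 4158.0 × 2.2786 ≈ 9474.5 m/s.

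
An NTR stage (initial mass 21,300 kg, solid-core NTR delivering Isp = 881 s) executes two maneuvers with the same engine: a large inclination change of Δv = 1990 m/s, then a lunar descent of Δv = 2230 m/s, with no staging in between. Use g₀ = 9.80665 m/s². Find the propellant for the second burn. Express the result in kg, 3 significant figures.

propellant for the second burn ≈ 3850 kg

v_e = Isp · g₀ = 881 × 9.80665 = 8639.7 m/s.
After the first burn: m = 21300 × exp(−1990/8639.7) = 21300 × 0.79427 = 16,918 kg.
After the second burn: m = 16,918 × exp(−2230/8639.7) = 16,918 × 0.77251 = 13,069.3 kg.
Second-burn propellant = 16,918 − 13,069.3 = 3,848.7 kg.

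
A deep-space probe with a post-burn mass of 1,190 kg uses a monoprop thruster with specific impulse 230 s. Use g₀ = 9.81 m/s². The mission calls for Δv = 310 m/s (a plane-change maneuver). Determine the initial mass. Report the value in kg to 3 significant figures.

v_e = Isp · g₀ = 230 × 9.81 = 2256.3 m/s.
m₀/m_f = exp(Δv / v_e) = exp(310 / 2256.3) = exp(0.1374) = 1.1473.
m₀ = m_f × 1.1473 = 1,190 × 1.1473 = 1,365.29 kg.

initial mass ≈ 1370 kg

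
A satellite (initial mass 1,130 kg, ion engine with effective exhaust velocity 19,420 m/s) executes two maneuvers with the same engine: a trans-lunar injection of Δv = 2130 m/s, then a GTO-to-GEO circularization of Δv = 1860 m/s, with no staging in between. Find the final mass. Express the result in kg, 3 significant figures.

final mass ≈ 920 kg

After the first burn: m = 1130 × exp(−2130/19420.0) = 1130 × 0.89612 = 1,012.62 kg.
After the second burn: m = 1,012.62 × exp(−1860/19420.0) = 1,012.62 × 0.90867 = 920.137 kg.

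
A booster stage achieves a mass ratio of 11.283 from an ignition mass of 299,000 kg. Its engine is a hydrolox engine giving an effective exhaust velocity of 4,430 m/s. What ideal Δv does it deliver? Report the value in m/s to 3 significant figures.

Δv ≈ 10700 m/s

Δv = v_e · ln(11.283) = 4430.0 × 2.4233 ≈ 10735.2 m/s.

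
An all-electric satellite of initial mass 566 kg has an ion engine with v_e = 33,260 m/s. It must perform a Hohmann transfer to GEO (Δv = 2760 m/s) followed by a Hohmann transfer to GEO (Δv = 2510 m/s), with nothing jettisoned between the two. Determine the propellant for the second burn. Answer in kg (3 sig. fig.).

propellant for the second burn ≈ 37.9 kg

After the first burn: m = 566 × exp(−2760/33260.0) = 566 × 0.92037 = 520.929 kg.
After the second burn: m = 520.929 × exp(−2510/33260.0) = 520.929 × 0.92731 = 483.063 kg.
Second-burn propellant = 520.929 − 483.063 = 37.866 kg.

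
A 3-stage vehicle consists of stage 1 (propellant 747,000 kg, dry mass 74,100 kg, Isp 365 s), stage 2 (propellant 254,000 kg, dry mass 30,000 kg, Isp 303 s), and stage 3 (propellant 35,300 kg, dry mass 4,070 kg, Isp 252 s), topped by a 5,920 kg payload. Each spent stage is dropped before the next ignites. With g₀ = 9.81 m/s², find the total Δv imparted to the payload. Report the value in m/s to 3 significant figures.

Δv ≈ 11900 m/s

Ignition mass of stage 1 = 747,000+74,100 + 254,000+30,000 + 35,300+4,070 + 5,920 = 1,150,390 kg.
Stage 1: m₀ = 1,150,390 kg, m_f = 1,150,390 − 747,000 = 403,390 kg; Δv = 365×9.81×ln(2.852) = 3580.7×1.0480 ≈ 3752 m/s.
Stage 2: m₀ = 329,290 kg, m_f = 329,290 − 254,000 = 75,290 kg; Δv = 303×9.81×ln(4.374) = 2972.4×1.4756 ≈ 4386 m/s.
Stage 3: m₀ = 45,290 kg, m_f = 45,290 − 35,300 = 9,990 kg; Δv = 252×9.81×ln(4.534) = 2472.1×1.5115 ≈ 3737 m/s.
Total Δv = 3752 + 4386 + 3737 = 11875 m/s.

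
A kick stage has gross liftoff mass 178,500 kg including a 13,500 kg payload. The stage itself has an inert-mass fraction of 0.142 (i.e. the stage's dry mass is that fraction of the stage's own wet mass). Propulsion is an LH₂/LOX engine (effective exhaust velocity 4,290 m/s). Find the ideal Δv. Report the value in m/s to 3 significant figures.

Δv ≈ 6760 m/s

Stage wet mass = m₀ − payload = 178,500 − 13,500 = 165,000 kg.
Stage dry mass = ε × stage wet mass = 0.142 × 165,000 = 23,430 kg.
Burnout mass m_f = stage dry + payload = 23,430 + 13,500 = 36,930 kg.
Δv = v_e · ln(178,500/36,930) = 4290.0 × ln(4.833) = 4290.0 × 1.5756 ≈ 6759 m/s.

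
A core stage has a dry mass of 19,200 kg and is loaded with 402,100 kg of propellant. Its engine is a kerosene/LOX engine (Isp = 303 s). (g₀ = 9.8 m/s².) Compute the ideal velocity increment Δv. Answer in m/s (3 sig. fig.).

Δv ≈ 9170 m/s

v_e = Isp · g₀ = 303 × 9.8 = 2969.4 m/s.
m₀ = m_dry + m_prop = 19,200 + 402,100 = 421,300 kg.
Using Δv = v_e ln(m₀/m_f): Δv = v_e · ln(m₀/m_f) = 2969.4 × ln(21.94) = 2969.4 × 3.0884 ≈ 9170.8 m/s.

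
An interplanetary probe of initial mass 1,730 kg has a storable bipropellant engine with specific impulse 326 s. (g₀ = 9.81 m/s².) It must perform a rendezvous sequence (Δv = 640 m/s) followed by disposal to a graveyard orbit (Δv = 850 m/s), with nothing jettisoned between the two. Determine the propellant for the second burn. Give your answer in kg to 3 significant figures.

propellant for the second burn ≈ 331 kg

v_e = Isp · g₀ = 326 × 9.81 = 3198.1 m/s.
After the first burn: m = 1730 × exp(−640/3198.1) = 1730 × 0.81863 = 1,416.23 kg.
After the second burn: m = 1,416.23 × exp(−850/3198.1) = 1,416.23 × 0.76660 = 1,085.68 kg.
Second-burn propellant = 1,416.23 − 1,085.68 = 330.55 kg.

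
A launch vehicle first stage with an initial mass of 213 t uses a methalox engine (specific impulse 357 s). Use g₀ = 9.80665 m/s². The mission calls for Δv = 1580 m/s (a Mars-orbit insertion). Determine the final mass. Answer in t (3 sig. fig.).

v_e = Isp · g₀ = 357 × 9.80665 = 3501.0 m/s.
m₀/m_f = exp(Δv / v_e) = exp(1580 / 3501.0) = exp(0.4513) = 1.5704.
m_f = m₀ / 1.5704 = 213 / 1.5704 = 135.634 t.

final mass ≈ 136 t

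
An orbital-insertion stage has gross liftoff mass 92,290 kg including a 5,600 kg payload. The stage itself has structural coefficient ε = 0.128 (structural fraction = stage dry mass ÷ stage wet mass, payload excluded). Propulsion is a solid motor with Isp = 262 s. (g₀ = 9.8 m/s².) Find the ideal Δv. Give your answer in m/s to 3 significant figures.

Δv ≈ 4390 m/s

Stage wet mass = m₀ − payload = 92,290 − 5,600 = 86,690 kg.
Stage dry mass = ε × stage wet mass = 0.128 × 86,690 = 11,096.3 kg.
Burnout mass m_f = stage dry + payload = 11,096.3 + 5,600 = 16,696.3 kg.
v_e = Isp · g₀ = 262 × 9.8 = 2567.6 m/s.
Δv = v_e · ln(92,290/16,696.3) = 2567.6 × ln(5.528) = 2567.6 × 1.7097 ≈ 4390 m/s.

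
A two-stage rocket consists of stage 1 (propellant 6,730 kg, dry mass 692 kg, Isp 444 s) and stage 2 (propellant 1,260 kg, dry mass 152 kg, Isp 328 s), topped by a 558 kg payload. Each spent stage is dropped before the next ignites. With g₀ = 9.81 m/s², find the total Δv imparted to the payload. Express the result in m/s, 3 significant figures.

Ignition mass of stage 1 = 6,730+692 + 1,260+152 + 558 = 9,392 kg.
Stage 1: m₀ = 9,392 kg, m_f = 9,392 − 6,730 = 2,662 kg; Δv = 444×9.81×ln(3.528) = 4355.6×1.2608 ≈ 5492 m/s.
Stage 2: m₀ = 1,970 kg, m_f = 1,970 − 1,260 = 710 kg; Δv = 328×9.81×ln(2.775) = 3217.7×1.0205 ≈ 3284 m/s.
Total Δv = 5492 + 3284 = 8776 m/s.

Δv ≈ 8780 m/s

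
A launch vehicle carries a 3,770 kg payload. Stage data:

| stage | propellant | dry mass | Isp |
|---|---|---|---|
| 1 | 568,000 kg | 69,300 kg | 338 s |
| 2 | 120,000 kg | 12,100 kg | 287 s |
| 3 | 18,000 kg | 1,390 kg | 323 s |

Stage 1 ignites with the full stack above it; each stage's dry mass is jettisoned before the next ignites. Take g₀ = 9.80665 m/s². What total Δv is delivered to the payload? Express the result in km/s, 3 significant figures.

Ignition mass of stage 1 = 568,000+69,300 + 120,000+12,100 + 18,000+1,390 + 3,770 = 792,560 kg.
Stage 1: m₀ = 792,560 kg, m_f = 792,560 − 568,000 = 224,560 kg; Δv = 338×9.80665×ln(3.529) = 3314.6×1.2611 ≈ 4180 m/s.
Stage 2: m₀ = 155,260 kg, m_f = 155,260 − 120,000 = 35,260 kg; Δv = 287×9.80665×ln(4.403) = 2814.5×1.4824 ≈ 4172 m/s.
Stage 3: m₀ = 23,160 kg, m_f = 23,160 − 18,000 = 5,160 kg; Δv = 323×9.80665×ln(4.488) = 3167.5×1.5015 ≈ 4756 m/s.
Total Δv = 4180 + 4172 + 4756 = 13108 m/s.

Δv ≈ 13.1 km/s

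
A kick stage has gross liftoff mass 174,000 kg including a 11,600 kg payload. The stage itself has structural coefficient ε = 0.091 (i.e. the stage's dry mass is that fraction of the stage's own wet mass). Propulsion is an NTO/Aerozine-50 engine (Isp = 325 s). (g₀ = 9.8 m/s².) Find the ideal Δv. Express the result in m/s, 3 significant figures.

Stage wet mass = m₀ − payload = 174,000 − 11,600 = 162,400 kg.
Stage dry mass = ε × stage wet mass = 0.091 × 162,400 = 14,778.4 kg.
Burnout mass m_f = stage dry + payload = 14,778.4 + 11,600 = 26,378.4 kg.
v_e = Isp · g₀ = 325 × 9.8 = 3185.0 m/s.
Using Δv = v_e ln(m₀/m_f): Δv = v_e · ln(174,000/26,378.4) = 3185.0 × ln(6.596) = 3185.0 × 1.8865 ≈ 6009 m/s.

Δv ≈ 6010 m/s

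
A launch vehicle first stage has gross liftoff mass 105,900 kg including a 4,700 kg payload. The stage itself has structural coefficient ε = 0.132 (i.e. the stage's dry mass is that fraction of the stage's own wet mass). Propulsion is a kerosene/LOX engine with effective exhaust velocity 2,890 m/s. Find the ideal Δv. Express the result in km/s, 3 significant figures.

Δv ≈ 5.11 km/s

Stage wet mass = m₀ − payload = 105,900 − 4,700 = 101,200 kg.
Stage dry mass = ε × stage wet mass = 0.132 × 101,200 = 13,358.4 kg.
Burnout mass m_f = stage dry + payload = 13,358.4 + 4,700 = 18,058.4 kg.
Δv = v_e · ln(105,900/18,058.4) = 2890.0 × ln(5.864) = 2890.0 × 1.7689 ≈ 5112 m/s.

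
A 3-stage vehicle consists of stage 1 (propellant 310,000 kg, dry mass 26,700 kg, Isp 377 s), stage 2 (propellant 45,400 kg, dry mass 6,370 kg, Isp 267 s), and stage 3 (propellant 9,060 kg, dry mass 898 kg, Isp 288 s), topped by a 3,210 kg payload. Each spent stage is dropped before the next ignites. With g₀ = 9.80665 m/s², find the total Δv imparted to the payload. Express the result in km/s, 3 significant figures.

Ignition mass of stage 1 = 310,000+26,700 + 45,400+6,370 + 9,060+898 + 3,210 = 401,638 kg.
Stage 1: m₀ = 401,638 kg, m_f = 401,638 − 310,000 = 91,638 kg; Δv = 377×9.80665×ln(4.383) = 3697.1×1.4777 ≈ 5463 m/s.
Stage 2: m₀ = 64,938 kg, m_f = 64,938 − 45,400 = 19,538 kg; Δv = 267×9.80665×ln(3.324) = 2618.4×1.2011 ≈ 3145 m/s.
Stage 3: m₀ = 13,168 kg, m_f = 13,168 − 9,060 = 4,108 kg; Δv = 288×9.80665×ln(3.205) = 2824.3×1.1649 ≈ 3290 m/s.
Total Δv = 5463 + 3145 + 3290 = 11898 m/s.

Δv ≈ 11.9 km/s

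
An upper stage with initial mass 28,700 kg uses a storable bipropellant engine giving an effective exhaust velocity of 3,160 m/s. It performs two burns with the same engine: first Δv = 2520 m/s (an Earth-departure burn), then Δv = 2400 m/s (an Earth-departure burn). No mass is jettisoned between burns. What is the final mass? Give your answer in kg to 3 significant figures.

final mass ≈ 6050 kg

After the first burn: m = 28700 × exp(−2520/3160.0) = 28700 × 0.45047 = 12,928.5 kg.
After the second burn: m = 12,928.5 × exp(−2400/3160.0) = 12,928.5 × 0.46790 = 6,049.25 kg.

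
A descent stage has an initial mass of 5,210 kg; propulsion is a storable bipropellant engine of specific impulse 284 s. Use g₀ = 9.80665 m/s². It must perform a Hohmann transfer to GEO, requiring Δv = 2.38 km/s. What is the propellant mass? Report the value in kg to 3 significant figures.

propellant mass ≈ 2990 kg

v_e = Isp · g₀ = 284 × 9.80665 = 2785.1 m/s.
Using Δv = v_e ln(m₀/m_f): m₀/m_f = exp(Δv / v_e) = exp(2380 / 2785.1) = exp(0.8546) = 2.3503.
m_f = 5,210 / 2.3503 = 2,216.74 kg, so propellant = m₀ − m_f = 5,210 − 2,216.74 = 2,993.26 kg.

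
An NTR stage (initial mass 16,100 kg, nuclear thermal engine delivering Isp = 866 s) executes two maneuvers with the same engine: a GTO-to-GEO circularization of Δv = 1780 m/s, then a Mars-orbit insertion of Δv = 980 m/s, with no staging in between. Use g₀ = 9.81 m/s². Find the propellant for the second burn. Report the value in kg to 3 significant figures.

propellant for the second burn ≈ 1420 kg

v_e = Isp · g₀ = 866 × 9.81 = 8495.5 m/s.
After the first burn: m = 16100 × exp(−1780/8495.5) = 16100 × 0.81097 = 13,056.6 kg.
After the second burn: m = 13,056.6 × exp(−980/8495.5) = 13,056.6 × 0.89105 = 11,634.1 kg.
Second-burn propellant = 13,056.6 − 11,634.1 = 1,422.5 kg.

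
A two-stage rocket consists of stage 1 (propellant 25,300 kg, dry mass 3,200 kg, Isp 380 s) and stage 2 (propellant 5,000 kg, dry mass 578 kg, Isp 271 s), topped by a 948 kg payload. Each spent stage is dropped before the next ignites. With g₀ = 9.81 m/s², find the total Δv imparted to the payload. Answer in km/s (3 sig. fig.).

Ignition mass of stage 1 = 25,300+3,200 + 5,000+578 + 948 = 35,026 kg.
Stage 1: m₀ = 35,026 kg, m_f = 35,026 − 25,300 = 9,726 kg; Δv = 380×9.81×ln(3.601) = 3727.8×1.2813 ≈ 4776 m/s.
Stage 2: m₀ = 6,526 kg, m_f = 6,526 − 5,000 = 1,526 kg; Δv = 271×9.81×ln(4.277) = 2658.5×1.4531 ≈ 3863 m/s.
Total Δv = 4776 + 3863 = 8639 m/s.

Δv ≈ 8.64 km/s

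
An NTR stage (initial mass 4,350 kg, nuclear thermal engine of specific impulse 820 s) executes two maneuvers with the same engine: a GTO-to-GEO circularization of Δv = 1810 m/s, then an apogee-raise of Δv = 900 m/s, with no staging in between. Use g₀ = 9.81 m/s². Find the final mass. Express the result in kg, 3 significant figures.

final mass ≈ 3110 kg

v_e = Isp · g₀ = 820 × 9.81 = 8044.2 m/s.
After the first burn: m = 4350 × exp(−1810/8044.2) = 4350 × 0.79851 = 3,473.52 kg.
After the second burn: m = 3,473.52 × exp(−900/8044.2) = 3,473.52 × 0.89415 = 3,105.85 kg.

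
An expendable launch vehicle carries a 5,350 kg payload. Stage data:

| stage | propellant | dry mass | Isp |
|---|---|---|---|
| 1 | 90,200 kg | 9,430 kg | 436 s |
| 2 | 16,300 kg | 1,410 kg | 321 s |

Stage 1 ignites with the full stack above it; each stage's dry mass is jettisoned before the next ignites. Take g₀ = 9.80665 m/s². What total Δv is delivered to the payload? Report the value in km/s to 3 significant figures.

Ignition mass of stage 1 = 90,200+9,430 + 16,300+1,410 + 5,350 = 122,690 kg.
Stage 1: m₀ = 122,690 kg, m_f = 122,690 − 90,200 = 32,490 kg; Δv = 436×9.80665×ln(3.776) = 4275.7×1.3287 ≈ 5681 m/s.
Stage 2: m₀ = 23,060 kg, m_f = 23,060 − 16,300 = 6,760 kg; Δv = 321×9.80665×ln(3.411) = 3147.9×1.2271 ≈ 3863 m/s.
Total Δv = 5681 + 3863 = 9544 m/s.

Δv ≈ 9.54 km/s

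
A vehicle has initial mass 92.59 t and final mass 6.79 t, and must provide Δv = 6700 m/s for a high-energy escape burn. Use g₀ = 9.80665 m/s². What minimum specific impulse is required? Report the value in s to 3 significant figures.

Isp ≈ 261 s

ln(m₀/m_f) = ln(92590/6790) = ln(13.64) = 2.6127.
Using Δv = v_e ln(m₀/m_f): v_e = Δv / ln(m₀/m_f) = 6700 / 2.6127 = 2564.4 m/s.
Isp = v_e / g₀ = 2564.4 / 9.80665 = 261.5 s.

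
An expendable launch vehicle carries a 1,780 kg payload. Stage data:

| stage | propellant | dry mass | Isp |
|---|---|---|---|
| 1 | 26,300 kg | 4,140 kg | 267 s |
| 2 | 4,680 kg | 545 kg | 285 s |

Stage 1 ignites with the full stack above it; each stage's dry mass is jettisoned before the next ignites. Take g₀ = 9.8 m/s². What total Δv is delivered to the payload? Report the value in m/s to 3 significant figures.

Δv ≈ 6250 m/s

Ignition mass of stage 1 = 26,300+4,140 + 4,680+545 + 1,780 = 37,445 kg.
Stage 1: m₀ = 37,445 kg, m_f = 37,445 − 26,300 = 11,145 kg; Δv = 267×9.8×ln(3.36) = 2616.6×1.2119 ≈ 3171 m/s.
Stage 2: m₀ = 7,005 kg, m_f = 7,005 − 4,680 = 2,325 kg; Δv = 285×9.8×ln(3.013) = 2793.0×1.1029 ≈ 3080 m/s.
Total Δv = 3171 + 3080 = 6251 m/s.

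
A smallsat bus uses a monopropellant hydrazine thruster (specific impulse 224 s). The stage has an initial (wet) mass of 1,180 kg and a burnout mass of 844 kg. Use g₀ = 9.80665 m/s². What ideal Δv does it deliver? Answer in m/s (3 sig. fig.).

v_e = Isp · g₀ = 224 × 9.80665 = 2196.7 m/s.
Rocket equation: Δv = v_e · ln(m₀/m_f) = 2196.7 × ln(1.398) = 2196.7 × 0.3351 ≈ 736.1 m/s.

Δv ≈ 736 m/s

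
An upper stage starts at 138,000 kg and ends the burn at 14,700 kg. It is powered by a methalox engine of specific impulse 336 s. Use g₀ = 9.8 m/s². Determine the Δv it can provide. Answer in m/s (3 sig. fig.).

v_e = Isp · g₀ = 336 × 9.8 = 3292.8 m/s.
Using Δv = v_e ln(m₀/m_f): Δv = v_e · ln(m₀/m_f) = 3292.8 × ln(9.388) = 3292.8 × 2.2394 ≈ 7373.9 m/s.

Δv ≈ 7370 m/s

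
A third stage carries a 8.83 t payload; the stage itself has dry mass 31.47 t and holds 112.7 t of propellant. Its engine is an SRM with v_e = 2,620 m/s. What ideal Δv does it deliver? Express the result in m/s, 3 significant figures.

m₀ = payload + dry + propellant = 8.83 + 31.47 + 112.7 = 153 t.
m_f = payload + dry = 8.83 + 31.47 = 40.3 t.
Rocket equation: Δv = v_e · ln(m₀/m_f) = 2620.0 × ln(3.797) = 2620.0 × 1.3341 ≈ 3495.3 m/s.

Δv ≈ 3500 m/s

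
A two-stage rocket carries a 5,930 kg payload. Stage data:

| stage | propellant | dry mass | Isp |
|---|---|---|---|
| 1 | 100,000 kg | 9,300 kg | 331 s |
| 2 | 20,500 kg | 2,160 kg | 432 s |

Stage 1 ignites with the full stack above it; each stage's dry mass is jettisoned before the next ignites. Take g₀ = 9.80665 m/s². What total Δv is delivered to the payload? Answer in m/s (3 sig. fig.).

Δv ≈ 9540 m/s

Ignition mass of stage 1 = 100,000+9,300 + 20,500+2,160 + 5,930 = 137,890 kg.
Stage 1: m₀ = 137,890 kg, m_f = 137,890 − 100,000 = 37,890 kg; Δv = 331×9.80665×ln(3.639) = 3246.0×1.2918 ≈ 4193 m/s.
Stage 2: m₀ = 28,590 kg, m_f = 28,590 − 20,500 = 8,090 kg; Δv = 432×9.80665×ln(3.534) = 4236.5×1.2624 ≈ 5348 m/s.
Total Δv = 4193 + 5348 = 9541 m/s.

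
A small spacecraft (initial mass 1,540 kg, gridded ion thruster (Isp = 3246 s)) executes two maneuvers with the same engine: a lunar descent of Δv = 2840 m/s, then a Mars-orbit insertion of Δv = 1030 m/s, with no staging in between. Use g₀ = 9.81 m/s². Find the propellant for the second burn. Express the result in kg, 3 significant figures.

v_e = Isp · g₀ = 3246 × 9.81 = 31843.3 m/s.
After the first burn: m = 1540 × exp(−2840/31843.3) = 1540 × 0.91467 = 1,408.59 kg.
After the second burn: m = 1,408.59 × exp(−1030/31843.3) = 1,408.59 × 0.96817 = 1,363.75 kg.
Second-burn propellant = 1,408.59 − 1,363.75 = 44.84 kg.

propellant for the second burn ≈ 44.8 kg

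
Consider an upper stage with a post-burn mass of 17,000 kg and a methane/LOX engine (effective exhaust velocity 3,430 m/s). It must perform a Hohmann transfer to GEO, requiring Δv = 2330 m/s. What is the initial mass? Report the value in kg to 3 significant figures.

initial mass ≈ 33500 kg

From the ideal rocket equation, m₀/m_f = exp(Δv / v_e) = exp(2330 / 3430.0) = exp(0.6793) = 1.9725.
m₀ = m_f × 1.9725 = 17,000 × 1.9725 = 33,532.5 kg.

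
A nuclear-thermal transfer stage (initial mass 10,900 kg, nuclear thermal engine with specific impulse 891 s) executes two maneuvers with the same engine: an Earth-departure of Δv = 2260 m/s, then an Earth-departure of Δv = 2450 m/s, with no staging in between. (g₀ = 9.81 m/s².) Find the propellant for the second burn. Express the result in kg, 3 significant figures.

v_e = Isp · g₀ = 891 × 9.81 = 8740.7 m/s.
After the first burn: m = 10900 × exp(−2260/8740.7) = 10900 × 0.77216 = 8,416.54 kg.
After the second burn: m = 8,416.54 × exp(−2450/8740.7) = 8,416.54 × 0.75556 = 6,359.2 kg.
Second-burn propellant = 8,416.54 − 6,359.2 = 2,057.34 kg.

propellant for the second burn ≈ 2060 kg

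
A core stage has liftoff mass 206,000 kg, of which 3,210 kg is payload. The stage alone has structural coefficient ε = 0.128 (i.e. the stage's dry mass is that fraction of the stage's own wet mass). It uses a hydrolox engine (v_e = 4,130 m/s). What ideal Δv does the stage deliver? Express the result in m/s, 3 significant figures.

Stage wet mass = m₀ − payload = 206,000 − 3,210 = 202,790 kg.
Stage dry mass = ε × stage wet mass = 0.128 × 202,790 = 25,957.1 kg.
Burnout mass m_f = stage dry + payload = 25,957.1 + 3,210 = 29,167.1 kg.
Using Δv = v_e ln(m₀/m_f): Δv = v_e · ln(206,000/29,167.1) = 4130.0 × ln(7.063) = 4130.0 × 1.9548 ≈ 8073 m/s.

Δv ≈ 8070 m/s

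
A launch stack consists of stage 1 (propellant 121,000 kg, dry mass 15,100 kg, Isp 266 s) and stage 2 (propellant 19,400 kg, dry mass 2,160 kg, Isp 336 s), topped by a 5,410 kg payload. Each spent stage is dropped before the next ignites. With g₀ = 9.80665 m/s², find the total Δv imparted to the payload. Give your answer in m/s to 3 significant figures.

Ignition mass of stage 1 = 121,000+15,100 + 19,400+2,160 + 5,410 = 163,070 kg.
Stage 1: m₀ = 163,070 kg, m_f = 163,070 − 121,000 = 42,070 kg; Δv = 266×9.80665×ln(3.876) = 2608.6×1.3548 ≈ 3534 m/s.
Stage 2: m₀ = 26,970 kg, m_f = 26,970 − 19,400 = 7,570 kg; Δv = 336×9.80665×ln(3.563) = 3295.0×1.2705 ≈ 4186 m/s.
Total Δv = 3534 + 4186 = 7720 m/s.

Δv ≈ 7720 m/s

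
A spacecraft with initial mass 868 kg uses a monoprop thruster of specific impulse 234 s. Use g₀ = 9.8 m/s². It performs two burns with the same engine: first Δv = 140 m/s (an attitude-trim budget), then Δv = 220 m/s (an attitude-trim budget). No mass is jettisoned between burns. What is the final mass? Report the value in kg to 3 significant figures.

final mass ≈ 742 kg

v_e = Isp · g₀ = 234 × 9.8 = 2293.2 m/s.
After the first burn: m = 868 × exp(−140/2293.2) = 868 × 0.94078 = 816.597 kg.
After the second burn: m = 816.597 × exp(−220/2293.2) = 816.597 × 0.90852 = 741.895 kg.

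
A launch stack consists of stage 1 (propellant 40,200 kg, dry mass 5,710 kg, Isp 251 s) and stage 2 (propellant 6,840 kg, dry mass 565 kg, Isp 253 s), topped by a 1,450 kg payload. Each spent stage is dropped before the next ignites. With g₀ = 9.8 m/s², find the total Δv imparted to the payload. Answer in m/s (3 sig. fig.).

Δv ≈ 6930 m/s

Ignition mass of stage 1 = 40,200+5,710 + 6,840+565 + 1,450 = 54,765 kg.
Stage 1: m₀ = 54,765 kg, m_f = 54,765 − 40,200 = 14,565 kg; Δv = 251×9.8×ln(3.76) = 2459.8×1.3244 ≈ 3258 m/s.
Stage 2: m₀ = 8,855 kg, m_f = 8,855 − 6,840 = 2,015 kg; Δv = 253×9.8×ln(4.395) = 2479.4×1.4804 ≈ 3670 m/s.
Total Δv = 3258 + 3670 = 6928 m/s.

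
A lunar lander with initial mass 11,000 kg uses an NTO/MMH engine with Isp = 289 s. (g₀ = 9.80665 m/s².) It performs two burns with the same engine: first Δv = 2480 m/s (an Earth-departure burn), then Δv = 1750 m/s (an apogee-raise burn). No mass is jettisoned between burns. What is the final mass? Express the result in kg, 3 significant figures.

v_e = Isp · g₀ = 289 × 9.80665 = 2834.1 m/s.
After the first burn: m = 11000 × exp(−2480/2834.1) = 11000 × 0.41684 = 4,585.24 kg.
After the second burn: m = 4,585.24 × exp(−1750/2834.1) = 4,585.24 × 0.53930 = 2,472.82 kg.

final mass ≈ 2470 kg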